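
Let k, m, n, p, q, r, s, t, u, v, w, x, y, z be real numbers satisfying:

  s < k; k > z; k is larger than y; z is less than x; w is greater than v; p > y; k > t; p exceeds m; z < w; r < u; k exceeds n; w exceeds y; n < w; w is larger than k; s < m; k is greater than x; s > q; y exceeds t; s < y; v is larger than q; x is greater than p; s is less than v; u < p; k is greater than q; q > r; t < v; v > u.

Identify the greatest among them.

z is not greatest since z < x; r is not greatest since r < u; q is not greatest since q < v; t is not greatest since t < y; s is not greatest since s < k; m is not greatest since m < p; u is not greatest since u < v; y is not greatest since y < w; v is not greatest since v < w; p is not greatest since p < x; x is not greatest since x < k; n is not greatest since n < w; k is not greatest since k < w.
Only w has nothing above it, so w is the greatest.

w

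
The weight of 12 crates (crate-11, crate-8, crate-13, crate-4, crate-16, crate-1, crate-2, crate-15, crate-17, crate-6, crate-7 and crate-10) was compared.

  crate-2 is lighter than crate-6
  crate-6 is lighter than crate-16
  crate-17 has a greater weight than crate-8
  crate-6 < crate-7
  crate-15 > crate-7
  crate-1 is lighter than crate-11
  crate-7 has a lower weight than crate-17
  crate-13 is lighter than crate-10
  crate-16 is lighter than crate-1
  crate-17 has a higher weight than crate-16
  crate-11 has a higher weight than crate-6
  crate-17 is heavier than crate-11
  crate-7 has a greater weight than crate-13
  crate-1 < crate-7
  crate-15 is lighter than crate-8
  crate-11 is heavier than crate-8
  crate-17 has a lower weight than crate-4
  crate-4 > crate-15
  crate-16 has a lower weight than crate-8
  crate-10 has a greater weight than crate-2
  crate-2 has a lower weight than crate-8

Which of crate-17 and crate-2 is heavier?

crate-2 < crate-6 and crate-6 < crate-16 give crate-2 < crate-16.
Then crate-16 < crate-1 extends the chain to crate-1.
Then crate-1 < crate-7 extends the chain to crate-7.
Then crate-7 < crate-15 extends the chain to crate-15.
Then crate-15 < crate-8 extends the chain to crate-8.
With crate-8 < crate-11: crate-2 < crate-6 < crate-16 < crate-1 < crate-7 < crate-15 < crate-8 < crate-11.
Then crate-11 < crate-17 extends the chain to crate-17.
So crate-2 < crate-17; crate-17 is the heavier of the two.

crate-17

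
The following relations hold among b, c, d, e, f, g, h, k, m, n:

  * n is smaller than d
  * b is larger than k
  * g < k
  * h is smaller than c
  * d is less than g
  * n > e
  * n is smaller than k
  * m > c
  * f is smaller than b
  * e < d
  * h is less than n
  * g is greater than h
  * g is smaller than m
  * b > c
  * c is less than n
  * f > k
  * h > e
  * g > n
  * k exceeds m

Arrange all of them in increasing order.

Nothing is placed below e, so it is least; from there e < h; h < c; c < n; n < d; d < g; g < m; m < k; k < f; f < b, each given directly.

e < h < c < n < d < g < m < k < f < b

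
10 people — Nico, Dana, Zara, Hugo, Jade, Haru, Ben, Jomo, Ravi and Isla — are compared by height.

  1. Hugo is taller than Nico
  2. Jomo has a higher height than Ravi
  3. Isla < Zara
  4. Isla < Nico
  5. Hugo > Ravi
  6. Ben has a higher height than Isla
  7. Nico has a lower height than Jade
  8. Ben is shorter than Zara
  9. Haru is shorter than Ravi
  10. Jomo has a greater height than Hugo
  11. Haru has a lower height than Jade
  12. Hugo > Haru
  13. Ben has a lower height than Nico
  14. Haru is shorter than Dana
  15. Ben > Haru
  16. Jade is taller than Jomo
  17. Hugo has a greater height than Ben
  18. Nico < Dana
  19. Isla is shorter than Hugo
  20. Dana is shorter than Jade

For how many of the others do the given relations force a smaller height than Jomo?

6

The elements the relations force below Jomo are Haru, Isla, Ben, Ravi, Nico, Hugo — no chain reaches any other.
That is 6.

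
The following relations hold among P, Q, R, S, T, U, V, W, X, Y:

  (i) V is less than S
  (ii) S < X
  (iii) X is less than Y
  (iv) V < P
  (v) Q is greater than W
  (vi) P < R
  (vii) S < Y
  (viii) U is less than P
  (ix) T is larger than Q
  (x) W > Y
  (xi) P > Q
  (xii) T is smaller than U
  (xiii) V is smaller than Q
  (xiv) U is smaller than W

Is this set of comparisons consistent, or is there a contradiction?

We have U < W stated directly, yet also W < Q < T < U by chaining the others — so W < U. Contradiction.

inconsistent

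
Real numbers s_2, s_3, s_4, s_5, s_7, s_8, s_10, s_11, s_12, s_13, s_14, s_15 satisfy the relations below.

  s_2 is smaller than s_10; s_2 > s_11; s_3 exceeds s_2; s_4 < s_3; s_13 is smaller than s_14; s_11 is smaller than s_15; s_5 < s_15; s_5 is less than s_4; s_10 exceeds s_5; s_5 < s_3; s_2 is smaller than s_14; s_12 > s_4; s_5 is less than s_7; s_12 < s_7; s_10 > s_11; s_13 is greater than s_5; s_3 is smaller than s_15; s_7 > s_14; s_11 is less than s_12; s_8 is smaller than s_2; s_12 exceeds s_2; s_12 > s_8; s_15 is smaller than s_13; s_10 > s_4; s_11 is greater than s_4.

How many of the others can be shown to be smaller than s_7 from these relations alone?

10

From s_7 the given relations immediately reach s_5, s_14, s_12.
From those, s_4, s_8, s_11, s_2, s_13 — 8 in total.
From those, s_15 — 9 in total.
From those, s_3 — 10 in total.
Nothing else is reachable below s_7; 10 in all.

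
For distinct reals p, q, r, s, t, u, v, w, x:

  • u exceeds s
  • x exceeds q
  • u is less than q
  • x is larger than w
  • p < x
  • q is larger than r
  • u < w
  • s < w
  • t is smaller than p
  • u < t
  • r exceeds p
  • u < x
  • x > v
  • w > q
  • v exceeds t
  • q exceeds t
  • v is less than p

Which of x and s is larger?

x

s < u and u < t give s < t.
Then t < v extends the chain to v.
Then v < p extends the chain to p.
With p < r: s < u < t < v < p < r.
Then r < q extends the chain to q.
Then q < w extends the chain to w.
With w < x: s < u < t < v < p < r < q < w < x.
So s < x; x is the larger of the two.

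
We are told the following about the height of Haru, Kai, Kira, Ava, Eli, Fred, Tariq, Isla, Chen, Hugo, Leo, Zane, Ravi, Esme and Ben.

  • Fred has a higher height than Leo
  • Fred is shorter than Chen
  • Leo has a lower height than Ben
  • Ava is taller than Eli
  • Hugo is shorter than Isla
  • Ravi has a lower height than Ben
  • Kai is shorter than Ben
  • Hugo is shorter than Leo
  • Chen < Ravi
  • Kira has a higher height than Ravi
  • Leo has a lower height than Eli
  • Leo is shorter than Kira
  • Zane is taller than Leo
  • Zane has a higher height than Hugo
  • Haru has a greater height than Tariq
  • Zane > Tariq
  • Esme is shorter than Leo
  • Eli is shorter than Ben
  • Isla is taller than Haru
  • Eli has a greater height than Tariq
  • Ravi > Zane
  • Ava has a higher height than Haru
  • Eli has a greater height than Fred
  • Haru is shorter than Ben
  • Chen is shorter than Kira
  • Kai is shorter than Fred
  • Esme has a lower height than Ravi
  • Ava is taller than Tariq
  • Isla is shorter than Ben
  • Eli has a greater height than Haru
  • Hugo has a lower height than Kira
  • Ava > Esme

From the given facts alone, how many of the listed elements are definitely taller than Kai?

7

From Kai the given relations immediately reach Fred, Ben.
From those, Eli, Chen — 4 in total.
From those, Ravi, Kira, Ava — 7 in total.
No other element is forced above Kai by the given relations, so the count is 7.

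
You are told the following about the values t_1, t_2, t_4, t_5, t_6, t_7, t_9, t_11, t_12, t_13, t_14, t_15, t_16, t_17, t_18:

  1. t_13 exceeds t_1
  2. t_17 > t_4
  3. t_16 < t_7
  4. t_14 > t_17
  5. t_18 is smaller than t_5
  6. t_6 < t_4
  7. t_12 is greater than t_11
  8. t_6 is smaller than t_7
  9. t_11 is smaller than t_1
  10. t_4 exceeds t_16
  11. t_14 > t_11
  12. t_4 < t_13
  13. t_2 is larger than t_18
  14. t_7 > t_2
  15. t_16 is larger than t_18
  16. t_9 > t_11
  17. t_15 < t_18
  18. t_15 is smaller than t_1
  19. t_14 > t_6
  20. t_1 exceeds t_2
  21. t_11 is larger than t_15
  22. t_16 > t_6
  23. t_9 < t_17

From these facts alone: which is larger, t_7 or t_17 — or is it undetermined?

Following every chain through t_17: above t_17 we get t_14; below t_17 we get t_15, t_11, t_6, t_18, t_16, t_4, t_9.
t_7 is not reached, and no chain runs the other way from t_7 to t_17.
So the given relations leave the order of t_17 and t_7 undetermined.

undetermined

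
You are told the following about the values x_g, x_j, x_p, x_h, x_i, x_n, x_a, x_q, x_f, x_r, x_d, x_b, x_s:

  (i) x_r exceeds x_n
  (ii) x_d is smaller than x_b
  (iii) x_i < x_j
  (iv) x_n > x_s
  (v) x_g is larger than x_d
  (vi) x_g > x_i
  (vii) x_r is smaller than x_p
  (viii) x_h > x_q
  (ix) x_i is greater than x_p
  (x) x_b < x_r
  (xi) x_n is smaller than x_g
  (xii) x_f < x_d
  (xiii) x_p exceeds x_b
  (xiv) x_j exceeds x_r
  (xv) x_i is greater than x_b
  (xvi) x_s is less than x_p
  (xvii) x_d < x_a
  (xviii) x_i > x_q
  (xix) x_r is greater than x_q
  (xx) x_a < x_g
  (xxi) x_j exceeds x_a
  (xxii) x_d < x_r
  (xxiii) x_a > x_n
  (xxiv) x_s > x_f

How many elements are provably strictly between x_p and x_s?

Chaining upward from x_s reaches: x_n, x_r, x_i, x_a, x_g, x_j.
Chaining downward from x_p reaches: x_q, x_f, x_n, x_d, x_b, x_r.
Strictly between x_s and x_p are those in both lists: x_n, x_r — 2 elements.

2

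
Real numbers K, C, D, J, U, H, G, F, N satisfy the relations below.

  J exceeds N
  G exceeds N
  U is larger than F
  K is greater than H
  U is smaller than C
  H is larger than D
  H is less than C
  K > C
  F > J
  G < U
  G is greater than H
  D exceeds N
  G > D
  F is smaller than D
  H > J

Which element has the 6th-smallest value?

G

The consecutive relations fix a unique order: N < J < F < D < H < G < U < C < K.
Counting 6 from the smallest end gives G.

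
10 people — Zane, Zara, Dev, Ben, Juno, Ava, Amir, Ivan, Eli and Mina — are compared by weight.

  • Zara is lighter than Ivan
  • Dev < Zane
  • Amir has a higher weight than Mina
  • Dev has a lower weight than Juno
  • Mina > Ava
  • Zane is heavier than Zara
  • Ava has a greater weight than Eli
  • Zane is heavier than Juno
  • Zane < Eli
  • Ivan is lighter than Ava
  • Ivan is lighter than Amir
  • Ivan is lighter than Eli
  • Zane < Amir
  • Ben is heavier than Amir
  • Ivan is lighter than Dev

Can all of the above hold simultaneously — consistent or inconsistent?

The single ordering Zara < Ivan < Dev < Juno < Zane < Eli < Ava < Mina < Amir < Ben satisfies every listed relation, so no contradiction arises.

consistent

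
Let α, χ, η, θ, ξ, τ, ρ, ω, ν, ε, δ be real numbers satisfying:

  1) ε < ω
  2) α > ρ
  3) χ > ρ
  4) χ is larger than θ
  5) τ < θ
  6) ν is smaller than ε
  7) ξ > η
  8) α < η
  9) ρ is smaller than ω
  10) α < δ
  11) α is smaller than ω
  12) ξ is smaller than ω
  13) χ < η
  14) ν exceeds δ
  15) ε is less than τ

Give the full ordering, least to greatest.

ρ < α < δ < ν < ε < τ < θ < χ < η < ξ < ω

The consecutive links are each given: ρ < α; α < δ; δ < ν; ν < ε; ε < τ; τ < θ; θ < χ; χ < η; η < ξ; ξ < ω.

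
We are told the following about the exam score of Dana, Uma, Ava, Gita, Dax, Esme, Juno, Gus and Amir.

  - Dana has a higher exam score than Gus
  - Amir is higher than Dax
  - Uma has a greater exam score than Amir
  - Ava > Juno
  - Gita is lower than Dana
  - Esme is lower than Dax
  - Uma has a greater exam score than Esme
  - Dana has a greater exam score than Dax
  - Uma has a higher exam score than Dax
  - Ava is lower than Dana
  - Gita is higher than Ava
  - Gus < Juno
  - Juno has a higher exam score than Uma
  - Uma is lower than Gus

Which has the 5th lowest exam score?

Gus

Piecing the relations together gives one ordering: Esme < Dax < Amir < Uma < Gus < Juno < Ava < Gita < Dana.
The 5th smallest is Gus.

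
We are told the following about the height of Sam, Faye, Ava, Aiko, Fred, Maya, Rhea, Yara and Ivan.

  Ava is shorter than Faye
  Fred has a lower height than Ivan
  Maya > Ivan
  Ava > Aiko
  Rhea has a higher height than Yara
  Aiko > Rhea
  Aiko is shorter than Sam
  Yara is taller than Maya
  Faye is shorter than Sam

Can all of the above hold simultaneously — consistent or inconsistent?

consistent

Every relation is compatible with Fred < Ivan < Maya < Yara < Rhea < Aiko < Ava < Faye < Sam; the set is consistent.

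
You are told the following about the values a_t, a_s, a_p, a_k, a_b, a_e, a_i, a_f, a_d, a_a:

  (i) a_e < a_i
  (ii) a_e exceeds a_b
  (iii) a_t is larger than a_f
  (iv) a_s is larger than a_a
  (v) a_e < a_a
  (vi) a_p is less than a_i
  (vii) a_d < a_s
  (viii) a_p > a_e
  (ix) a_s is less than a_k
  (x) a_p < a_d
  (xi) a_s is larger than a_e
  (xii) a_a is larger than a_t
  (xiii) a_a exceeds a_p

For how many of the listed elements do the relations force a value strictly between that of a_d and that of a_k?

1

Chaining upward from a_d reaches: a_s.
Chaining downward from a_k reaches: a_b, a_e, a_p, a_f, a_t, a_a, a_s.
Strictly between a_d and a_k are those in both lists: a_s — 1 element.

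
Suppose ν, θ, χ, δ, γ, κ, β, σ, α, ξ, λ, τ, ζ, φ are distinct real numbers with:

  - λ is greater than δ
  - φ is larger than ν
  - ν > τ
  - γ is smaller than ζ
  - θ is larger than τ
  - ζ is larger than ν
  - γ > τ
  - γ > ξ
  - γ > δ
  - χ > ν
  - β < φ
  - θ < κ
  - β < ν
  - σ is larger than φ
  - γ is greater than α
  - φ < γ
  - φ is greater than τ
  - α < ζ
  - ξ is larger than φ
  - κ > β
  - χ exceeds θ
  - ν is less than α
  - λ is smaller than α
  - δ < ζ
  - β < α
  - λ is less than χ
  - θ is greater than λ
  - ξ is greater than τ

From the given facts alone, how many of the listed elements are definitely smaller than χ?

Directly below χ: λ, θ, ν.
One step further: δ, τ, β (6 so far).
Nothing else is reachable below χ; 6 in all.

6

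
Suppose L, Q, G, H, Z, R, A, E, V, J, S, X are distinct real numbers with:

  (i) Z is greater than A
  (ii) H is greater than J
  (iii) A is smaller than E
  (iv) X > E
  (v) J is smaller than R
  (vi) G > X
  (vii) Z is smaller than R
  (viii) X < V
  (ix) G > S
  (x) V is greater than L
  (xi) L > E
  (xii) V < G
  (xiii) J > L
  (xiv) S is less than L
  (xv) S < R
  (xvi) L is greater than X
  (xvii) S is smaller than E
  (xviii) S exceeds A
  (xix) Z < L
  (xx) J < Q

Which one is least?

Chaining upward from A: directly above it, S, E, Z; then X, L, R, G; then J, V; then H, Q.
That covers every other element, and nothing is given below A, so A is the least.

A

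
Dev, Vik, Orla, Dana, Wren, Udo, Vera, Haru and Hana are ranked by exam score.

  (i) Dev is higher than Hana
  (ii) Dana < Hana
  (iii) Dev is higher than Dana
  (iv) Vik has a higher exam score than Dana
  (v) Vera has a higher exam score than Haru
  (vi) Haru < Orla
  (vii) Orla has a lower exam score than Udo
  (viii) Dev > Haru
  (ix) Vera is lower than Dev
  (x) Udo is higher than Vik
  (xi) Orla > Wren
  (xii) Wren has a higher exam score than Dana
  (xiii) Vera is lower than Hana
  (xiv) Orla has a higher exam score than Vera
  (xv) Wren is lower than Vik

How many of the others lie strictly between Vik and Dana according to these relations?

1

Chaining upward from Dana reaches: Wren, Hana, Dev, Orla, Udo.
Chaining downward from Vik reaches: Wren.
Strictly between Dana and Vik are those in both lists: Wren — 1 element.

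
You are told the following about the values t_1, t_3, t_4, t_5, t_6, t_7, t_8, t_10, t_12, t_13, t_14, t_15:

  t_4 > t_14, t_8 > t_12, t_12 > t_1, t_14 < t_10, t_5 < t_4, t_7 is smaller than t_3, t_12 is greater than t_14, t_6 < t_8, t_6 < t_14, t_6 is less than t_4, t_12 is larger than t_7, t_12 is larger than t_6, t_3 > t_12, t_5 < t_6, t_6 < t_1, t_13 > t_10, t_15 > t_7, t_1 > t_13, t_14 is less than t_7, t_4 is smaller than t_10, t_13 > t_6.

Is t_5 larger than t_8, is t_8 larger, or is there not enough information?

t_5 < t_6 and t_6 < t_14 give t_5 < t_14.
Then t_14 < t_4 extends the chain to t_4.
With t_4 < t_10: t_5 < t_6 < t_14 < t_4 < t_10.
With t_10 < t_13: t_5 < t_6 < t_14 < t_4 < t_10 < t_13.
Then t_13 < t_1 extends the chain to t_1.
With t_1 < t_12: t_5 < t_6 < t_14 < t_4 < t_10 < t_13 < t_1 < t_12.
Then t_12 < t_8 extends the chain to t_8.
So t_8 is larger.

t_8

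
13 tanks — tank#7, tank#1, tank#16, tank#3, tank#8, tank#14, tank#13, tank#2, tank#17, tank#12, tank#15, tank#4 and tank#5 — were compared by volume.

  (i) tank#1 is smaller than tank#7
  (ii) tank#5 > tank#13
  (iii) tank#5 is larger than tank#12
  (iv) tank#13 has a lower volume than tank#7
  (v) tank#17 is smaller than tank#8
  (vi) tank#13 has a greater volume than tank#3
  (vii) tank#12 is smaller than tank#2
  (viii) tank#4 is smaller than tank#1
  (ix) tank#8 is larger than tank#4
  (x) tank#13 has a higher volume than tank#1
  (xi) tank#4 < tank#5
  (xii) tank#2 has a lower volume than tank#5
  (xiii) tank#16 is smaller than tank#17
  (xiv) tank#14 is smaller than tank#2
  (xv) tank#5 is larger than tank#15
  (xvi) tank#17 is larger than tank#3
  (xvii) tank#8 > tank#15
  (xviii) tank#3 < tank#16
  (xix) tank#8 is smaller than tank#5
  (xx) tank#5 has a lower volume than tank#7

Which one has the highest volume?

tank#7

tank#14 is not greatest since tank#14 < tank#2; tank#4 is not greatest since tank#4 < tank#1; tank#15 is not greatest since tank#15 < tank#5; tank#3 is not greatest since tank#3 < tank#16; tank#12 is not greatest since tank#12 < tank#2; tank#2 is not greatest since tank#2 < tank#5; tank#1 is not greatest since tank#1 < tank#7; tank#16 is not greatest since tank#16 < tank#17; tank#17 is not greatest since tank#17 < tank#8; tank#8 is not greatest since tank#8 < tank#5; tank#13 is not greatest since tank#13 < tank#7; tank#5 is not greatest since tank#5 < tank#7.
Only tank#7 has nothing above it, so tank#7 is the highest volume.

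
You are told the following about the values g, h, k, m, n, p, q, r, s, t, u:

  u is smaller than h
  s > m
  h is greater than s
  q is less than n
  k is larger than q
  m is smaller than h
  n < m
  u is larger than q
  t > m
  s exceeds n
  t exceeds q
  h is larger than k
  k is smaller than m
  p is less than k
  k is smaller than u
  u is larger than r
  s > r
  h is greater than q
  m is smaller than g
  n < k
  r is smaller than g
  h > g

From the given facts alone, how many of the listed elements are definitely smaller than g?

6

From g the given relations immediately reach m, r.
From those, n, k — 4 in total.
From those, p, q — 6 in total.
Nothing else is reachable below g; 6 in all.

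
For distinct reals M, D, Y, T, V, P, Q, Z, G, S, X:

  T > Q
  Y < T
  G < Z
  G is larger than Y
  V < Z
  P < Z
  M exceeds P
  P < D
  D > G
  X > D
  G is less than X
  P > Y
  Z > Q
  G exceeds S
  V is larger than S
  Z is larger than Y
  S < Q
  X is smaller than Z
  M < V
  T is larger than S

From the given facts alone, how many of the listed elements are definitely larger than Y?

8

Directly above Y: P, G, T, Z.
One step further: M, D, X (7 so far).
One step further: V (8 so far).
No other element is forced above Y by the given relations, so the count is 8.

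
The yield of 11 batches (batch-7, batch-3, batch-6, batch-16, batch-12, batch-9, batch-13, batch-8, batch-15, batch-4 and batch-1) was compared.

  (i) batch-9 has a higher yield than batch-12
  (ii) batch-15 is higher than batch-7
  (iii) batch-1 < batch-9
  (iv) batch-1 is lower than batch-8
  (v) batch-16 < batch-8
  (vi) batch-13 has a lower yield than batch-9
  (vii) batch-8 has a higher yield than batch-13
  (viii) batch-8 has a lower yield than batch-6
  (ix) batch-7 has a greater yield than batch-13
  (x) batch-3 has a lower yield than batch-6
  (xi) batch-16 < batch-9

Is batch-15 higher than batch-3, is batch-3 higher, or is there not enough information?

Following every chain through batch-15: below batch-15 we get batch-13, batch-7.
batch-3 is not reached, and no chain runs the other way from batch-3 to batch-15.
So the given relations leave the order of batch-15 and batch-3 undetermined.

undetermined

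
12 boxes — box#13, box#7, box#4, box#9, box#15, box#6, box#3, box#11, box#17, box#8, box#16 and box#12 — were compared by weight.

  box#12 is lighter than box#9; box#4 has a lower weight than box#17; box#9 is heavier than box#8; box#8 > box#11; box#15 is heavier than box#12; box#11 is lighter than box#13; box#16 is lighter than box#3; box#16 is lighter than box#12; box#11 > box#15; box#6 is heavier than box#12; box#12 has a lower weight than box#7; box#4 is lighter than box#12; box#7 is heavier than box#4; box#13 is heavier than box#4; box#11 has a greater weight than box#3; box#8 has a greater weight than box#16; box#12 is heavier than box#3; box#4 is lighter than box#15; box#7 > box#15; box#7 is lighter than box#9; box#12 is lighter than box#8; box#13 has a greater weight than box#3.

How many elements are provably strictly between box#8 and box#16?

4

Chaining upward from box#16 reaches: box#3, box#12, box#15, box#11, box#13, box#7, box#6, box#9.
Chaining downward from box#8 reaches: box#4, box#3, box#12, box#15, box#11.
Strictly between box#16 and box#8 are those in both lists: box#3, box#12, box#15, box#11 — 4 elements.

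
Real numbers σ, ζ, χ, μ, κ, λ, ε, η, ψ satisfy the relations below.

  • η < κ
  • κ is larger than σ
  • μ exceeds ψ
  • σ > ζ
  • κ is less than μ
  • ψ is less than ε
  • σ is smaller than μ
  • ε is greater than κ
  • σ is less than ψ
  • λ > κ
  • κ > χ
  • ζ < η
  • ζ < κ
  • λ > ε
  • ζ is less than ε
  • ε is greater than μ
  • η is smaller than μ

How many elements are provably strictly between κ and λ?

2

The relations place κ below λ. An element lies strictly between them when it is forced above κ and also forced below λ.
Above κ: {μ, ε}. Below λ: {χ, ζ, η, σ, ψ, μ, ε}.
Intersection: {μ, ε} — 2.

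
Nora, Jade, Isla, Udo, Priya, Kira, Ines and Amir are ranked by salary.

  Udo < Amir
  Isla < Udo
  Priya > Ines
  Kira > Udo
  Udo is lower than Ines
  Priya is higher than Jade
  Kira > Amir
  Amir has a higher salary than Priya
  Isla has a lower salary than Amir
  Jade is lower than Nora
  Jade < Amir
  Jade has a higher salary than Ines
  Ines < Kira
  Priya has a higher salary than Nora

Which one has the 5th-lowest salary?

Nora

Chaining the given pairs: Isla < Udo < Ines < Jade < Nora < Priya < Amir < Kira.
Counting 5 from the smallest end gives Nora.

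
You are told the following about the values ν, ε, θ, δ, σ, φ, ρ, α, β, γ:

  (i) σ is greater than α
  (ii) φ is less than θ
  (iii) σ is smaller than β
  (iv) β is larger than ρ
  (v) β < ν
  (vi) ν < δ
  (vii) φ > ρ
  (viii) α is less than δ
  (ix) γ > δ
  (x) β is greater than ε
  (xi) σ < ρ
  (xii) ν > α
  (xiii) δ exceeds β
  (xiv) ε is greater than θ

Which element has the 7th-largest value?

φ

Piecing the relations together gives one ordering: α < σ < ρ < φ < θ < ε < β < ν < δ < γ.
Counting 7 from the largest end gives φ.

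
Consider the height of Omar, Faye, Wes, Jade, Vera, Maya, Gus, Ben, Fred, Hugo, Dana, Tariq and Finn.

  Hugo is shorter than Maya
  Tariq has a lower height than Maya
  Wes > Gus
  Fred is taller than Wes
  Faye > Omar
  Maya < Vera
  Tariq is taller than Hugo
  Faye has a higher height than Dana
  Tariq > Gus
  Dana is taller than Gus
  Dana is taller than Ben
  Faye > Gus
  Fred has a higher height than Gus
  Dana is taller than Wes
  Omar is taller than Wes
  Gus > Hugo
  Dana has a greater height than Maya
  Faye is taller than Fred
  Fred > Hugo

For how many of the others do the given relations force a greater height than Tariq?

4

The elements the relations force above Tariq are Maya, Vera, Dana, Faye — no chain reaches any other.
That is 4.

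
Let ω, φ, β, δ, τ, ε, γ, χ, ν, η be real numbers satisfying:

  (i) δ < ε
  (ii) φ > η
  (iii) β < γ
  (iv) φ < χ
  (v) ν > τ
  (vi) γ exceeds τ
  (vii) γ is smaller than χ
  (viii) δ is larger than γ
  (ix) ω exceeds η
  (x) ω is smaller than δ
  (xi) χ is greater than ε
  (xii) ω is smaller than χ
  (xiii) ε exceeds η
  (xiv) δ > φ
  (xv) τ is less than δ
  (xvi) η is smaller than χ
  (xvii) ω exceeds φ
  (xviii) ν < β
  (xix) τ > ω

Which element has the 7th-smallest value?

Piecing the relations together gives one ordering: η < φ < ω < τ < ν < β < γ < δ < ε < χ.
Counting 7 from the smallest end gives γ.

γ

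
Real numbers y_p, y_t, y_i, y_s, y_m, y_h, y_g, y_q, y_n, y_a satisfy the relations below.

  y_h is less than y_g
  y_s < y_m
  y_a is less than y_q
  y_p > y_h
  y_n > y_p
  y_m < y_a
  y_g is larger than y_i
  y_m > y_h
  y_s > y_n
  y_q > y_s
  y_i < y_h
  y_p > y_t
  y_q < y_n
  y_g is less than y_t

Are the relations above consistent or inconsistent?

inconsistent

We have y_q < y_n stated directly, yet also y_n < y_s < y_m < y_a < y_q by chaining the others — so y_n < y_q. Contradiction.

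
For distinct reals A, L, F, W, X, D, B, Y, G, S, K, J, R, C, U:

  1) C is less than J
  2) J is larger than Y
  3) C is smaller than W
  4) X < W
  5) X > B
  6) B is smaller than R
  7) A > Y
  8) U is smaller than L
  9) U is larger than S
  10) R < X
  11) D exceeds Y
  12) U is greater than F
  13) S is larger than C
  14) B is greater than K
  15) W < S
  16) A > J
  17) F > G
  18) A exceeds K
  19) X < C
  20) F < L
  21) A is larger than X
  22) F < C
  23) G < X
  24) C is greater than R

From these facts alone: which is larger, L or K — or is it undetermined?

L

The relevant relations are K < B; B < R; R < C; C < W; W < S; S < U; U < L.
Chaining these gives K < B < R < C < W < S < U < L.
So L is larger.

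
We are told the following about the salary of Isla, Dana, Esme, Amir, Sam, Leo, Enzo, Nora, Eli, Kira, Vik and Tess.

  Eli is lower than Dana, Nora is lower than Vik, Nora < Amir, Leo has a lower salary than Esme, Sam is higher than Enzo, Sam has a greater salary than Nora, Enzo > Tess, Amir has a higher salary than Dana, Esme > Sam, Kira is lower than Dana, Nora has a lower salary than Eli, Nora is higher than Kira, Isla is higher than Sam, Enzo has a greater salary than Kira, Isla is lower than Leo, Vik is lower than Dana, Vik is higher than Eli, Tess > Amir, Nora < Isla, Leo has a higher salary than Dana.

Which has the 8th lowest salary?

Enzo

Chaining the given pairs: Kira < Nora < Eli < Vik < Dana < Amir < Tess < Enzo < Sam < Isla < Leo < Esme.
Counting 8 from the smallest end gives Enzo.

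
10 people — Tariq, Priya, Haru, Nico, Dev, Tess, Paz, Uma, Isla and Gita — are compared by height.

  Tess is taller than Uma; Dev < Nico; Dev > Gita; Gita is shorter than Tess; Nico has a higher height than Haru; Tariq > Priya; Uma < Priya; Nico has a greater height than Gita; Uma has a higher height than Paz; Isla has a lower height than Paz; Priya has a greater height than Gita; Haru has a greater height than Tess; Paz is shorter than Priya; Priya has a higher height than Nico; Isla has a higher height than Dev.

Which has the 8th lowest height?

Nico

Piecing the relations together gives one ordering: Gita < Dev < Isla < Paz < Uma < Tess < Haru < Nico < Priya < Tariq.
Counting 8 from the smallest end gives Nico.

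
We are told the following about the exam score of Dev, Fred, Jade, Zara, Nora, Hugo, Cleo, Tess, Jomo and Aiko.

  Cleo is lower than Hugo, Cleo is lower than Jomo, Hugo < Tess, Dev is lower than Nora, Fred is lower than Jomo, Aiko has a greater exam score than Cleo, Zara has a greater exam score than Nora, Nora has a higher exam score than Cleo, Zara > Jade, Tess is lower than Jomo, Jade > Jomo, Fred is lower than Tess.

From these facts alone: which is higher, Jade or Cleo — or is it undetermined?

Cleo < Hugo and Hugo < Tess give Cleo < Tess.
With Tess < Jomo: Cleo < Hugo < Tess < Jomo.
With Jomo < Jade: Cleo < Hugo < Tess < Jomo < Jade.
So Jade is higher.

Jade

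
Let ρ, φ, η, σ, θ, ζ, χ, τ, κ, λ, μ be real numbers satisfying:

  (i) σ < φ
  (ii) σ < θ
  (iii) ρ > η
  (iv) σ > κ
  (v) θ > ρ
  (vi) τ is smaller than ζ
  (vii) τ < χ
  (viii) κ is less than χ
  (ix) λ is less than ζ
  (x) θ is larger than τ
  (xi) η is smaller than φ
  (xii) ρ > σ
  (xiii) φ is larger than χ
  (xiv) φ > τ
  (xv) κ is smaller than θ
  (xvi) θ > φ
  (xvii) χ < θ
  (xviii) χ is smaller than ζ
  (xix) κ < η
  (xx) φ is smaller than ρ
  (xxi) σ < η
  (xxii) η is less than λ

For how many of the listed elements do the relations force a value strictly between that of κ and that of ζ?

4

The relations place κ below ζ. An element lies strictly between them when it is forced above κ and also forced below ζ.
Above κ: {σ, η, χ, λ, φ, ρ, θ}. Below ζ: {τ, σ, η, χ, λ}.
Intersection: {σ, η, χ, λ} — 4.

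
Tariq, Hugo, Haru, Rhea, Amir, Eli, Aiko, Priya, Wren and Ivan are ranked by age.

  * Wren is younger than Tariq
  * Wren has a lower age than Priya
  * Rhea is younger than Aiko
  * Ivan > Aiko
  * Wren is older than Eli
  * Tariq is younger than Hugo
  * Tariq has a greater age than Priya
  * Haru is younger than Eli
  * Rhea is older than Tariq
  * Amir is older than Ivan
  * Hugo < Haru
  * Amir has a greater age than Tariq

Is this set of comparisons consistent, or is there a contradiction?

We have Tariq < Hugo stated directly, yet also Hugo < Haru < Eli < Wren < Priya < Tariq by chaining the others — so Hugo < Tariq. Contradiction.

inconsistent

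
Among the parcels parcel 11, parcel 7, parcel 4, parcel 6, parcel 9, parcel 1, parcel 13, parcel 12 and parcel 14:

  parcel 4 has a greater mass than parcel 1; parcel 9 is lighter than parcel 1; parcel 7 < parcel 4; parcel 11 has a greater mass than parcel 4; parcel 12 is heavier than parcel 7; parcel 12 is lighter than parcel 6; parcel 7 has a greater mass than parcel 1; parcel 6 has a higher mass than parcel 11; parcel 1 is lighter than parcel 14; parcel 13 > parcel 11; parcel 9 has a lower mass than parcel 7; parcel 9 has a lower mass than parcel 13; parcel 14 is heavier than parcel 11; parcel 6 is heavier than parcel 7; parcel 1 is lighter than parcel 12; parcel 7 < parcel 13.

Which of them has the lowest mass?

Chaining upward from parcel 9: directly above it, parcel 1, parcel 7, parcel 13; then parcel 4, parcel 12, parcel 14, parcel 6; then parcel 11.
That covers every other element, and nothing is given below parcel 9, so parcel 9 is the lowest mass.

parcel 9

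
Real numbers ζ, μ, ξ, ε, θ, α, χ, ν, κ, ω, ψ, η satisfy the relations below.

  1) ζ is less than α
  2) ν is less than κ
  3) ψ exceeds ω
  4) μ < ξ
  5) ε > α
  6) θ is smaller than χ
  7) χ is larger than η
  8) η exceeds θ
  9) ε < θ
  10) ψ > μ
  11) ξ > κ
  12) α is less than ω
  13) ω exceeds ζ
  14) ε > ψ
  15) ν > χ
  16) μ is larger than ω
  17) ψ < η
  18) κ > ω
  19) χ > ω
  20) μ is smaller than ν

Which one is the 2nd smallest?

α

The consecutive relations fix a unique order: ζ < α < ω < μ < ψ < ε < θ < η < χ < ν < κ < ξ.
The 2nd smallest is α.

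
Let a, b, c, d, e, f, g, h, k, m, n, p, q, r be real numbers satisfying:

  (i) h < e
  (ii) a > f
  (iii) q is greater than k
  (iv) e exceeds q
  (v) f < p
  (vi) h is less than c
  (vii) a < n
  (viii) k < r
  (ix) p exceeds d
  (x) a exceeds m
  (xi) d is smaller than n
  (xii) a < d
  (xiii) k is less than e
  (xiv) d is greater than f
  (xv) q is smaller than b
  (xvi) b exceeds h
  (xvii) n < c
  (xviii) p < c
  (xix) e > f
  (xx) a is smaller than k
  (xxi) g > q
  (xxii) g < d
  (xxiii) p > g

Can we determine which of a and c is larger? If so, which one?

a < k and k < q give a < q.
With q < g: a < k < q < g.
Then g < d extends the chain to d.
Then d < n extends the chain to n.
Then n < c extends the chain to c.
So c is larger.

c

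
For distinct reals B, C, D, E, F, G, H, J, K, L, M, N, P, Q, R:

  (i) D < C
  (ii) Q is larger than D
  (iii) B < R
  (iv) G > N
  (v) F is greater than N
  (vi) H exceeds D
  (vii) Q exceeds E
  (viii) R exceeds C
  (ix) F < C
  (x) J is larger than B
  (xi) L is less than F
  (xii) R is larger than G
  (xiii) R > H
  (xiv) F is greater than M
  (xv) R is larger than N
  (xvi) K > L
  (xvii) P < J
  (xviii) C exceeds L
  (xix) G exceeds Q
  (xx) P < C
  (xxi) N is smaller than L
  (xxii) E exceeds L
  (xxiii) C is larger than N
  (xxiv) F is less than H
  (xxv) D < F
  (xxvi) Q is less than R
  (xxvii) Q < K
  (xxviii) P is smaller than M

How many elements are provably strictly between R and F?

Chaining upward from F reaches: C, H.
Chaining downward from R reaches: P, N, L, B, D, E, Q, G, M, C, H.
Strictly between F and R are those in both lists: C, H — 2 elements.

2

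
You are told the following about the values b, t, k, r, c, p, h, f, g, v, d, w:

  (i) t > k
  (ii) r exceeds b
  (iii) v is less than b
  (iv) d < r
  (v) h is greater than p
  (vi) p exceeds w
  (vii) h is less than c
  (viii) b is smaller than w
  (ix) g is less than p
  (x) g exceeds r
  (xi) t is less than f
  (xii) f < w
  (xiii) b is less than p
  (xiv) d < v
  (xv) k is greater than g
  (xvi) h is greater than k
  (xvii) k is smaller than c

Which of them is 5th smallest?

The consecutive relations fix a unique order: d < v < b < r < g < k < t < f < w < p < h < c.
Counting 5 from the smallest end gives g.

g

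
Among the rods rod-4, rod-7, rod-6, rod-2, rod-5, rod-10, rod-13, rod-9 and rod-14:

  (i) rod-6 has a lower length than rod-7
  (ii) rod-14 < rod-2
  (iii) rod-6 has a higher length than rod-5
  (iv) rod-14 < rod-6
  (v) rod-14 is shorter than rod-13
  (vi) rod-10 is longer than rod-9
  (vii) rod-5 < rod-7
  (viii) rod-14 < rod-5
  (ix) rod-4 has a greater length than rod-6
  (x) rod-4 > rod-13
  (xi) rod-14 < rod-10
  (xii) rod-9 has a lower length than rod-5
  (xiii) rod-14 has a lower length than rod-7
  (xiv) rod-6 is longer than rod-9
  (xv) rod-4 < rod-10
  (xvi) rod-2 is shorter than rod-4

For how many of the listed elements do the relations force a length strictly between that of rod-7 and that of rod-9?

2

Chaining upward from rod-9 reaches: rod-5, rod-6, rod-4, rod-10.
Chaining downward from rod-7 reaches: rod-14, rod-5, rod-6.
Strictly between rod-9 and rod-7 are those in both lists: rod-5, rod-6 — 2 elements.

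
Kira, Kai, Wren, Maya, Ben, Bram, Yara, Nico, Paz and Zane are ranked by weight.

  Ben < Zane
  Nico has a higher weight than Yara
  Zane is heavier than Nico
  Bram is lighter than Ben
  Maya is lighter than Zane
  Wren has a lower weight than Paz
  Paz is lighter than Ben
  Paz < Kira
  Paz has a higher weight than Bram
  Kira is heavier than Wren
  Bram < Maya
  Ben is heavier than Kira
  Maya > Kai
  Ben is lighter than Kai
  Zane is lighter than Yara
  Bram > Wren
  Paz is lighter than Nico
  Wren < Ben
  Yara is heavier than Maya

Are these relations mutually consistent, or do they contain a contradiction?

inconsistent

Chaining the given relations yields Yara < Nico < Zane, so Yara < Zane. But one relation states Zane < Yara. These cannot both hold.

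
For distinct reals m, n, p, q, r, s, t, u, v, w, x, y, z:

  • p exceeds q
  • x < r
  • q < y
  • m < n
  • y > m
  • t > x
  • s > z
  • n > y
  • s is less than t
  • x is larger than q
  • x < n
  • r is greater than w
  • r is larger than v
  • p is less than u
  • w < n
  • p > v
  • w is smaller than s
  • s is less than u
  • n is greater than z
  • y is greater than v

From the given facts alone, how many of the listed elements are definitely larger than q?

Directly above q: x, p, y.
One step further: r, u, t, n (7 so far).
Nothing else is reachable above q; 7 in all.

7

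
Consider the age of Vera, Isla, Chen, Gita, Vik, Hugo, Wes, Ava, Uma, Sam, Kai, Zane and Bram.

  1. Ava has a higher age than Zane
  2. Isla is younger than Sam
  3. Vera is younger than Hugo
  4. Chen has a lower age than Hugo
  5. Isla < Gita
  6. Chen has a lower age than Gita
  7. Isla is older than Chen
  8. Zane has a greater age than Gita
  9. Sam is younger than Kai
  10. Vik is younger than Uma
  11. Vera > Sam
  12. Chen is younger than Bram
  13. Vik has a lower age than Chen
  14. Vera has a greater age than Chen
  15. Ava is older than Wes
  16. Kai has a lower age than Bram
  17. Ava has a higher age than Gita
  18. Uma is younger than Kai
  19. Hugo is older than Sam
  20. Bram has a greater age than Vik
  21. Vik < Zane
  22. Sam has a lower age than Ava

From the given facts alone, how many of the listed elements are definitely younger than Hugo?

5

Directly below Hugo: Chen, Sam, Vera.
One step further: Vik, Isla (5 so far).
No other element is forced below Hugo by the given relations, so the count is 5.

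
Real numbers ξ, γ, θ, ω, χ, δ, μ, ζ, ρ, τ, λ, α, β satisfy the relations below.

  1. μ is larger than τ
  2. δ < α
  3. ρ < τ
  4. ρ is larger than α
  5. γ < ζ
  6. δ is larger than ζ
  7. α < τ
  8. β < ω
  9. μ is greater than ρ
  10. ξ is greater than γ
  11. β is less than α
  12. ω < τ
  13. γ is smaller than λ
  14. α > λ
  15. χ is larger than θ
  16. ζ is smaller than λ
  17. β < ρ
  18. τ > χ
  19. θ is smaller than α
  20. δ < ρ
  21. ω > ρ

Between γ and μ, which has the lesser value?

γ

γ < ζ and ζ < δ give γ < δ.
With δ < α: γ < ζ < δ < α.
Then α < τ extends the chain to τ.
With τ < μ: γ < ζ < δ < α < τ < μ.
So γ < μ; γ is the smaller of the two.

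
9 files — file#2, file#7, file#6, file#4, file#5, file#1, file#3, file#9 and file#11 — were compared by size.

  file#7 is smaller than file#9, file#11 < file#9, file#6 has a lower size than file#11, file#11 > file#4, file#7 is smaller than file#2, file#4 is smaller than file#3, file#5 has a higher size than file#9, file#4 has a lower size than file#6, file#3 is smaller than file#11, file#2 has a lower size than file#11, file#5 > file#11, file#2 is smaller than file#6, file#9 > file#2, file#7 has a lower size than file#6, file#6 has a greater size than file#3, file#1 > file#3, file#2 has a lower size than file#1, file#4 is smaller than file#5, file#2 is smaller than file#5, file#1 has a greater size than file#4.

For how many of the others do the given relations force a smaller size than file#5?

From file#5 the given relations immediately reach file#4, file#2, file#11, file#9.
From those, file#7, file#3, file#6 — 7 in total.
Nothing else is reachable below file#5; 7 in all.

7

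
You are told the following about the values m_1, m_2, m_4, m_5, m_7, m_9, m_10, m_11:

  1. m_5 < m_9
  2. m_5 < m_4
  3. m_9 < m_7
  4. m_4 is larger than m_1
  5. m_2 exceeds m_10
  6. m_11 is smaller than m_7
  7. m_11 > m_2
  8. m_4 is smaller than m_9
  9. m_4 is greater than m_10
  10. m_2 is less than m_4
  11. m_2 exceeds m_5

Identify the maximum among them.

m_10 is not greatest since m_10 < m_4; m_5 is not greatest since m_5 < m_2; m_2 is not greatest since m_2 < m_4; m_1 is not greatest since m_1 < m_4; m_4 is not greatest since m_4 < m_9; m_11 is not greatest since m_11 < m_7; m_9 is not greatest since m_9 < m_7.
Only m_7 has nothing above it, so m_7 is the maximum.

m_7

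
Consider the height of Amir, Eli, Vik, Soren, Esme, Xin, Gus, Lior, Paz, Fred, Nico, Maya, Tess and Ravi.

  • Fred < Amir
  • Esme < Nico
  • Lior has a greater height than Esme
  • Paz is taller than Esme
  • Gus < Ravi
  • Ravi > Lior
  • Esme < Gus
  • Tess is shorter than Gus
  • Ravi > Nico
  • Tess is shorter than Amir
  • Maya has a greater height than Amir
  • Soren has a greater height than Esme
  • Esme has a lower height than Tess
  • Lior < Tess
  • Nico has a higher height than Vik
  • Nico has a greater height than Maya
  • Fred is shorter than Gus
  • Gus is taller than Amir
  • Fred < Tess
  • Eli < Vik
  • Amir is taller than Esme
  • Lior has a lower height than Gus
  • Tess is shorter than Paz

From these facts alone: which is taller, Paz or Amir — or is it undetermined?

Following every chain through Amir: above Amir we get Gus, Maya, Nico, Ravi; below Amir we get Fred, Esme, Lior, Tess.
Paz is not reached, and no chain runs the other way from Paz to Amir.
So the given relations leave the order of Amir and Paz undetermined.

undetermined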